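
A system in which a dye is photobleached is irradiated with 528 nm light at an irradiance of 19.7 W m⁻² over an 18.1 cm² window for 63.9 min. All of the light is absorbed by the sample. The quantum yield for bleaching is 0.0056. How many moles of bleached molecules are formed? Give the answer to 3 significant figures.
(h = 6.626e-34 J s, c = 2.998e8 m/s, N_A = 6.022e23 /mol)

3.38e-6 mol

Photon energy at 528 nm: hc/λ = (6.626e-34)(2.998e8)/(528e-9) = 3.762e-19 J.
Energy delivered: (19.7 W m⁻²)(18.1e-4 m²)(3834 s) = 136.7 J.
Photons incident: 136.7 / 3.762e-19 = 3.634e20, i.e. 3.634e20/6.022e23 = 6.035e-4 mol.
Product: Φ × n_abs = 0.0056 × 6.035e-4 = 3.380e-6 mol.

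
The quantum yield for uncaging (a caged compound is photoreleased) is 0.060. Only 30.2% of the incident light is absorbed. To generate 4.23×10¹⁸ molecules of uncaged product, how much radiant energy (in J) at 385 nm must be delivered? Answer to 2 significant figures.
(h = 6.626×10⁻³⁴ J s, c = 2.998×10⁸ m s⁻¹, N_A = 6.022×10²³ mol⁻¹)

120 J

Product: 4.23×10¹⁸ / 6.022×10²³ = 7.024×10⁻⁶ mol.
Photons that must be absorbed: 7.024×10⁻⁶ / 0.060 = 1.171×10⁻⁴ mol.
Incident photons needed: 1.171×10⁻⁴ / 0.302 = 3.877×10⁻⁴ mol.
Photon energy: hc/λ = 5.160×10⁻¹⁹ J; per mole, 3.107×10⁵ J mol⁻¹.
Energy required: 3.877×10⁻⁴ × 3.107×10⁵ = 120 J.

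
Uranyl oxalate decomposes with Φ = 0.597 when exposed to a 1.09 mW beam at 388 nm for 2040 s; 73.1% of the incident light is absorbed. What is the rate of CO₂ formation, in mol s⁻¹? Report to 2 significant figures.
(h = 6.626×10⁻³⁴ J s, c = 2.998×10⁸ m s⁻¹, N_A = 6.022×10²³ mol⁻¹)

Photon energy at 388 nm: hc/λ = (6.626×10⁻³⁴)(2.998×10⁸)/(388×10⁻⁹) = 5.120×10⁻¹⁹ J.
Energy delivered: (1.09 mW)(2040 s) = 2.224 J.
Photons incident: 2.224 / 5.120×10⁻¹⁹ = 4.344×10¹⁸, i.e. 4.344×10¹⁸/6.022×10²³ = 7.214×10⁻⁶ mol.
Photons absorbed: 0.731 × 7.214×10⁻⁶ = 5.273×10⁻⁶ mol.
Product formed: 0.597 × 5.273×10⁻⁶ = 3.148×10⁻⁶ mol.
Rate: 3.148×10⁻⁶ / 2040 s = 1.5×10⁻⁹ mol s⁻¹.

1.5×10⁻⁹ mol s⁻¹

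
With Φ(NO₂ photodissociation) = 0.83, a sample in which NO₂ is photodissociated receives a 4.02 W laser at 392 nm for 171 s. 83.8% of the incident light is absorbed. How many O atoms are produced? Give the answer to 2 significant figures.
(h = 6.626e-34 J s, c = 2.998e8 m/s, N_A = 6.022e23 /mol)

9.4e20 atoms

Photon energy at 392 nm: hc/λ = (6.626e-34)(2.998e8)/(392e-9) = 5.068e-19 J.
Energy delivered: (4.02 W)(171 s) = 687.4 J.
Photons incident: 687.4 / 5.068e-19 = 1.356e21, i.e. 1.356e21/6.022e23 = 0.002252 mol.
Photons absorbed: 0.838 × 0.002252 = 0.001887 mol.
Product: Φ × n_abs = 0.83 × 0.001887 = 0.001566 mol.
As a count: 0.001566 × 6.022e23 = 9.4e20.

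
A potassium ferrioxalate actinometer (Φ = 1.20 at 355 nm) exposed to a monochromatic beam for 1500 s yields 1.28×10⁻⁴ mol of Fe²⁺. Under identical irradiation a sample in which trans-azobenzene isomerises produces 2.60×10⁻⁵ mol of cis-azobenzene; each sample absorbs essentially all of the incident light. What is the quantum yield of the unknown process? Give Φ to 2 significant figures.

Φ = 0.24

Photons absorbed by the actinometer: 1.28×10⁻⁴ / 1.20 = 1.067×10⁻⁴ mol.
Φ(unknown) = 2.60×10⁻⁵ / 1.067×10⁻⁴ = 0.24.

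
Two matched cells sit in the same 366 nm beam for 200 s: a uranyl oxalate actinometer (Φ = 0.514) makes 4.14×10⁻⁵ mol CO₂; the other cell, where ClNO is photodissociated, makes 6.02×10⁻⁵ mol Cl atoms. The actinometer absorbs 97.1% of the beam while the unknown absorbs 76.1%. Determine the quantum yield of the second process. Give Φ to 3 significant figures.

Φ = 0.954

Photons absorbed by the actinometer: 4.14×10⁻⁵ / 0.514 = 8.054×10⁻⁵ mol.
Incident flux: 8.054×10⁻⁵ / 0.971 = 8.295×10⁻⁵ einstein.
Absorbed by unknown: 0.761 × 8.295×10⁻⁵ = 6.312×10⁻⁵ mol.
Φ(unknown) = 6.02×10⁻⁵ / 6.312×10⁻⁵ = 0.954.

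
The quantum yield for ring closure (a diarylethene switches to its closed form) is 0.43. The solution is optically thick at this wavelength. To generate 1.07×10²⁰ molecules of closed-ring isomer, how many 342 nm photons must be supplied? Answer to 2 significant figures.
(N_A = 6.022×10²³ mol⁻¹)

Product: 1.07×10²⁰ / 6.022×10²³ = 1.777×10⁻⁴ mol.
Photons that must be absorbed: 1.777×10⁻⁴ / 0.43 = 4.133×10⁻⁴ mol.
Photon count: 4.133×10⁻⁴ × 6.022×10²³ = 2.5×10²⁰.

2.5×10²⁰ photons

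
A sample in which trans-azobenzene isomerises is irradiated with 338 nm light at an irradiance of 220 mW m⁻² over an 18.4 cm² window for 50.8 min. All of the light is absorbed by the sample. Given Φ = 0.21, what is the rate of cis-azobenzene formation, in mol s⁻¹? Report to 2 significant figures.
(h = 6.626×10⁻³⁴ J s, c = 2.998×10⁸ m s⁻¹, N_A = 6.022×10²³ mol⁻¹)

2.4×10⁻¹⁰ mol s⁻¹

Photon energy at 338 nm: hc/λ = (6.626×10⁻³⁴)(2.998×10⁸)/(338×10⁻⁹) = 5.877×10⁻¹⁹ J.
Energy delivered: (220 mW m⁻²)(18.4×10⁻⁴ m²)(3048 s) = 1.234 J.
Photons incident: 1.234 / 5.877×10⁻¹⁹ = 2.100×10¹⁸, i.e. 2.100×10¹⁸/6.022×10²³ = 3.487×10⁻⁶ mol.
Product formed: 0.21 × 3.487×10⁻⁶ = 7.323×10⁻⁷ mol.
Rate: 7.323×10⁻⁷ / 3048 s = 2.4×10⁻¹⁰ mol s⁻¹.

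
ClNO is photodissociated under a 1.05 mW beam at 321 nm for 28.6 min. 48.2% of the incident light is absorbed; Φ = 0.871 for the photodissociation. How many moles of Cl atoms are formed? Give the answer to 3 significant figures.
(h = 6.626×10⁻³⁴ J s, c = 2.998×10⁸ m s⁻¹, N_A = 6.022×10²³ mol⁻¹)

Photon energy at 321 nm: hc/λ = (6.626×10⁻³⁴)(2.998×10⁸)/(321×10⁻⁹) = 6.188×10⁻¹⁹ J.
Energy delivered: (1.05 mW)(1716 s) = 1.802 J.
Photons incident: 1.802 / 6.188×10⁻¹⁹ = 2.912×10¹⁸, i.e. 2.912×10¹⁸/6.022×10²³ = 4.836×10⁻⁶ mol.
Photons absorbed: 0.482 × 4.836×10⁻⁶ = 2.331×10⁻⁶ mol.
Product: Φ × n_abs = 0.871 × 2.331×10⁻⁶ = 2.030×10⁻⁶ mol.

2.03×10⁻⁶ mol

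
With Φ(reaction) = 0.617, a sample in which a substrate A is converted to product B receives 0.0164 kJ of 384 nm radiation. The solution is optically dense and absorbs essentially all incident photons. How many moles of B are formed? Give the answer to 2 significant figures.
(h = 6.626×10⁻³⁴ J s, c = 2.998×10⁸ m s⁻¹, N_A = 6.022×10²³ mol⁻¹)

Photon energy at 384 nm: hc/λ = (6.626×10⁻³⁴)(2.998×10⁸)/(384×10⁻⁹) = 5.173×10⁻¹⁹ J.
Incident energy: 0.0164 kJ = 16.4 J.
Photons incident: 16.4 / 5.173×10⁻¹⁹ = 3.170×10¹⁹, i.e. 3.170×10¹⁹/6.022×10²³ = 5.264×10⁻⁵ mol.
Product: Φ × n_abs = 0.617 × 5.264×10⁻⁵ = 3.248×10⁻⁵ mol.

3.2×10⁻⁵ mol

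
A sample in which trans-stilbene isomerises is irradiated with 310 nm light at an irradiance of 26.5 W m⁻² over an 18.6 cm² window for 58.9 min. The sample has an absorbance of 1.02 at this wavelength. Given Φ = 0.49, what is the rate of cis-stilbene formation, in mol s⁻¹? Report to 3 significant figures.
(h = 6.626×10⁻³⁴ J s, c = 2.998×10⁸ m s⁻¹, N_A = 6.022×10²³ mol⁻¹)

5.66×10⁻⁸ mol s⁻¹

Photon energy at 310 nm: hc/λ = (6.626×10⁻³⁴)(2.998×10⁸)/(310×10⁻⁹) = 6.408×10⁻¹⁹ J.
Energy delivered: (26.5 W m⁻²)(18.6×10⁻⁴ m²)(3534 s) = 174.2 J.
Photons incident: 174.2 / 6.408×10⁻¹⁹ = 2.718×10²⁰, i.e. 2.718×10²⁰/6.022×10²³ = 4.513×10⁻⁴ mol.
Fraction absorbed: 1 − 10^(−1.02) = 0.9045.
Photons absorbed: 0.9045 × 4.513×10⁻⁴ = 4.082×10⁻⁴ mol.
Product formed: 0.49 × 4.082×10⁻⁴ = 2.000×10⁻⁴ mol.
Rate: 2.000×10⁻⁴ / 3534 s = 5.66×10⁻⁸ mol s⁻¹.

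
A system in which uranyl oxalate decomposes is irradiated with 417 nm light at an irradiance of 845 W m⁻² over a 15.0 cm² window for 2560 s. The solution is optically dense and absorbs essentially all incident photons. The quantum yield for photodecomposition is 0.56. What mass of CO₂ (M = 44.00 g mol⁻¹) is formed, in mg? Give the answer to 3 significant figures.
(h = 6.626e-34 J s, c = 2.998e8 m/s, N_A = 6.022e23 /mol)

Photon energy at 417 nm: hc/λ = (6.626e-34)(2.998e8)/(417e-9) = 4.764e-19 J.
Energy delivered: (845 W m⁻²)(15.0e-4 m²)(2560 s) = 3245 J.
Photons incident: 3245 / 4.764e-19 = 6.812e21, i.e. 6.812e21/6.022e23 = 0.01131 mol.
Product: Φ × n_abs = 0.56 × 0.01131 = 0.006334 mol.
Mass: 0.006334 × 44.00 = 0.2787 g = 279 mg.

279 mg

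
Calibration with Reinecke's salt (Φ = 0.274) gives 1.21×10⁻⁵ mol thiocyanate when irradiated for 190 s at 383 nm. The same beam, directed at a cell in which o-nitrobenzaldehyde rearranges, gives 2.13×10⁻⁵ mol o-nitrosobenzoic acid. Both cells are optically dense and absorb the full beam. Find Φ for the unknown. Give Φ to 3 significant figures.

Φ = 0.482

Photons absorbed by the actinometer: 1.21×10⁻⁵ / 0.274 = 4.416×10⁻⁵ mol.
Φ(unknown) = 2.13×10⁻⁵ / 4.416×10⁻⁵ = 0.482.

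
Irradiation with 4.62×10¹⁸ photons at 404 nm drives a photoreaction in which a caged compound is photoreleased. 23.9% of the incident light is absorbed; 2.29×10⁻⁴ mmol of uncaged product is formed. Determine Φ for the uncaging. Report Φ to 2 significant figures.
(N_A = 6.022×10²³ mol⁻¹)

Φ = 0.12

Product: 2.29×10⁻⁴ mmol = 2.29×10⁻⁷ mol.
Moles of photons: 4.62×10¹⁸ / 6.022×10²³ = 7.672×10⁻⁶ mol.
Photons absorbed: 0.239 × 7.672×10⁻⁶ = 1.834×10⁻⁶ mol.
Φ = 2.29×10⁻⁷ mol / 1.834×10⁻⁶ mol photons = 0.12.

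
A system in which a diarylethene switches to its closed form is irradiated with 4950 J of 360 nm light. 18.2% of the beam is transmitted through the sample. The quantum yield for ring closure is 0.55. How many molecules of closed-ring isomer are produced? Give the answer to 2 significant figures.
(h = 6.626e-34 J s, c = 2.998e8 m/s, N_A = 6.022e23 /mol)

4.0e21 molecules

Photon energy at 360 nm: hc/λ = (6.626e-34)(2.998e8)/(360e-9) = 5.518e-19 J.
Photons incident: 4950 / 5.518e-19 = 8.971e21, i.e. 8.971e21/6.022e23 = 0.01490 mol.
Fraction absorbed: 1 − 18.2/100 = 0.8180.
Photons absorbed: 0.8180 × 0.01490 = 0.01219 mol.
Product: Φ × n_abs = 0.55 × 0.01219 = 0.006705 mol.
As a count: 0.006705 × 6.022e23 = 4.0e21.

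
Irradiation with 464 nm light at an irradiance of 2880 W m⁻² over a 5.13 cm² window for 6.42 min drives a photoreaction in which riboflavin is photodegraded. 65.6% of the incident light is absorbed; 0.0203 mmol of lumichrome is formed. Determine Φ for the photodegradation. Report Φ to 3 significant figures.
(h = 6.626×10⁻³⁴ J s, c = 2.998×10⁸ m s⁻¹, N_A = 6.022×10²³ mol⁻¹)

Φ = 0.0140

Product: 0.0203 mmol = 2.03×10⁻⁵ mol.
Photon energy at 464 nm: hc/λ = (6.626×10⁻³⁴)(2.998×10⁸)/(464×10⁻⁹) = 4.281×10⁻¹⁹ J.
Energy delivered: (2880 W m⁻²)(5.13×10⁻⁴ m²)(385.2 s) = 569.1 J.
Photons incident: 569.1 / 4.281×10⁻¹⁹ = 1.329×10²¹, i.e. 1.329×10²¹/6.022×10²³ = 0.002207 mol.
Photons absorbed: 0.656 × 0.002207 = 0.001448 mol.
Φ = 2.03×10⁻⁵ mol / 0.001448 mol photons = 0.0140.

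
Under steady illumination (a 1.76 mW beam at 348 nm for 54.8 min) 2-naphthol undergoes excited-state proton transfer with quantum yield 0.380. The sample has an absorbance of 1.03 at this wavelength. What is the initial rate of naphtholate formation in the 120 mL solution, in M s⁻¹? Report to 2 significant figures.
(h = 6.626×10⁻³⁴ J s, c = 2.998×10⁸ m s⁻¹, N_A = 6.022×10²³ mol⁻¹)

Photon energy at 348 nm: hc/λ = (6.626×10⁻³⁴)(2.998×10⁸)/(348×10⁻⁹) = 5.708×10⁻¹⁹ J.
Energy delivered: (1.76 mW)(3288 s) = 5.787 J.
Photons incident: 5.787 / 5.708×10⁻¹⁹ = 1.014×10¹⁹, i.e. 1.014×10¹⁹/6.022×10²³ = 1.684×10⁻⁵ mol.
Fraction absorbed: 1 − 10^(−1.03) = 0.9067.
Photons absorbed: 0.9067 × 1.684×10⁻⁵ = 1.527×10⁻⁵ mol.
Product formed: 0.380 × 1.527×10⁻⁵ = 5.803×10⁻⁶ mol.
Rate: 5.803×10⁻⁶ mol / (3288 s × 0.12 L) = 1.5×10⁻⁸ M s⁻¹.

1.5×10⁻⁸ M s⁻¹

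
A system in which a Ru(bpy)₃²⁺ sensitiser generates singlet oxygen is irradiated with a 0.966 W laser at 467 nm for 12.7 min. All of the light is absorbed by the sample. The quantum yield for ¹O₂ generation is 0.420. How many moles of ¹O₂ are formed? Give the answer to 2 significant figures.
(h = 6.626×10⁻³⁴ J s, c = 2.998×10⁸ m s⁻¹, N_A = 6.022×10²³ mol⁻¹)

Photon energy at 467 nm: hc/λ = (6.626×10⁻³⁴)(2.998×10⁸)/(467×10⁻⁹) = 4.254×10⁻¹⁹ J.
Energy delivered: (0.966 W)(762 s) = 736.1 J.
Photons incident: 736.1 / 4.254×10⁻¹⁹ = 1.730×10²¹, i.e. 1.730×10²¹/6.022×10²³ = 0.002873 mol.
Product: Φ × n_abs = 0.420 × 0.002873 = 0.001207 mol.

0.0012 mol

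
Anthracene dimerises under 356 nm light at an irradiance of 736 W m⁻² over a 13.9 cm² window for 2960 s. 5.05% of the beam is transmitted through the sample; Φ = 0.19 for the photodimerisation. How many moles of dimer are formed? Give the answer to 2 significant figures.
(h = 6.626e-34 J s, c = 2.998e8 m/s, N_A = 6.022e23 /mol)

0.0016 mol

Photon energy at 356 nm: hc/λ = (6.626e-34)(2.998e8)/(356e-9) = 5.580e-19 J.
Energy delivered: (736 W m⁻²)(13.9e-4 m²)(2960 s) = 3028 J.
Photons incident: 3028 / 5.580e-19 = 5.427e21, i.e. 5.427e21/6.022e23 = 0.009012 mol.
Fraction absorbed: 1 − 5.05/100 = 0.9495.
Photons absorbed: 0.9495 × 0.009012 = 0.008557 mol.
Product: Φ × n_abs = 0.19 × 0.008557 = 0.001626 mol.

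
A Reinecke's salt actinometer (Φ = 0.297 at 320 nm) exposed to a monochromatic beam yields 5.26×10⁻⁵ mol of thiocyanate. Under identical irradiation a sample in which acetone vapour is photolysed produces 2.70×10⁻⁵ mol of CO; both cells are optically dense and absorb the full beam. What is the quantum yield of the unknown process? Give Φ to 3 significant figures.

Φ = 0.152

Photons absorbed by the actinometer: 5.26×10⁻⁵ / 0.297 = 1.771×10⁻⁴ mol.
Φ(unknown) = 2.70×10⁻⁵ / 1.771×10⁻⁴ = 0.152.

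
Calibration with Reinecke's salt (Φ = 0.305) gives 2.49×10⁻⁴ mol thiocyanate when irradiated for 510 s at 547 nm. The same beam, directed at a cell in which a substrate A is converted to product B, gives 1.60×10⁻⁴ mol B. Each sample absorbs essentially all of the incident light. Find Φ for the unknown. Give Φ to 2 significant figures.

Φ = 0.20

Photons absorbed by the actinometer: 2.49×10⁻⁴ / 0.305 = 8.164×10⁻⁴ mol.
Φ(unknown) = 1.60×10⁻⁴ / 8.164×10⁻⁴ = 0.20.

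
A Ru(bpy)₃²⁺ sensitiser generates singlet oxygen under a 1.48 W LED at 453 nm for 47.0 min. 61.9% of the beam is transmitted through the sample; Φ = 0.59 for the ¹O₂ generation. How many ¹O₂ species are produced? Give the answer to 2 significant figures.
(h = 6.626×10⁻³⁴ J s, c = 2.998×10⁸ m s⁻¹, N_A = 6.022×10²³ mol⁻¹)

2.1×10²¹ species

Photon energy at 453 nm: hc/λ = (6.626×10⁻³⁴)(2.998×10⁸)/(453×10⁻⁹) = 4.385×10⁻¹⁹ J.
Energy delivered: (1.48 W)(2820 s) = 4174 J.
Photons incident: 4174 / 4.385×10⁻¹⁹ = 9.519×10²¹, i.e. 9.519×10²¹/6.022×10²³ = 0.01581 mol.
Fraction absorbed: 1 − 61.9/100 = 0.3810.
Photons absorbed: 0.3810 × 0.01581 = 0.006024 mol.
Product: Φ × n_abs = 0.59 × 0.006024 = 0.003554 mol.
As a count: 0.003554 × 6.022×10²³ = 2.1×10²¹.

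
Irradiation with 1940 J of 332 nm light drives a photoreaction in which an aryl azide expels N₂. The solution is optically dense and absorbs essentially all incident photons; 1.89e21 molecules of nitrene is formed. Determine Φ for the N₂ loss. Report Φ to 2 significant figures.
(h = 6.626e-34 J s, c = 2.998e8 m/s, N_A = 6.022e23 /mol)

Product: 1.89e21 / 6.022e23 = 0.003138 mol.
Photon energy at 332 nm: hc/λ = (6.626e-34)(2.998e8)/(332e-9) = 5.983e-19 J.
Photons incident: 1940 / 5.983e-19 = 3.243e21, i.e. 3.243e21/6.022e23 = 0.005385 mol.
Φ = 0.003138 mol / 0.005385 mol photons = 0.58.

Φ = 0.58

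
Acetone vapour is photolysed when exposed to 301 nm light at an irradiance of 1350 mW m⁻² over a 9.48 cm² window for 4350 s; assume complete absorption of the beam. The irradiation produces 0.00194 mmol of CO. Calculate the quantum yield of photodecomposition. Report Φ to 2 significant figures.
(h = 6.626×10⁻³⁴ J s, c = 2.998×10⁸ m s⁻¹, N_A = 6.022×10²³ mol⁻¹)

Product: 0.00194 mmol = 1.94×10⁻⁶ mol.
Photon energy at 301 nm: hc/λ = (6.626×10⁻³⁴)(2.998×10⁸)/(301×10⁻⁹) = 6.600×10⁻¹⁹ J.
Energy delivered: (1350 mW m⁻²)(9.48×10⁻⁴ m²)(4350 s) = 5.567 J.
Photons incident: 5.567 / 6.600×10⁻¹⁹ = 8.435×10¹⁸, i.e. 8.435×10¹⁸/6.022×10²³ = 1.401×10⁻⁵ mol.
Φ = 1.94×10⁻⁶ mol / 1.401×10⁻⁵ mol photons = 0.14.

Φ = 0.14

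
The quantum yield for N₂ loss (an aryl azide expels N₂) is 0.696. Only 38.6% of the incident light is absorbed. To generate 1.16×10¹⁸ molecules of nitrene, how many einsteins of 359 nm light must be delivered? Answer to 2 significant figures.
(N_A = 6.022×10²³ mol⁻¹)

7.2×10⁻⁶ einstein

Product: 1.16×10¹⁸ / 6.022×10²³ = 1.926×10⁻⁶ mol.
Photons that must be absorbed: 1.926×10⁻⁶ / 0.696 = 2.767×10⁻⁶ mol.
Incident photons needed: 2.767×10⁻⁶ / 0.386 = 7.168×10⁻⁶ mol.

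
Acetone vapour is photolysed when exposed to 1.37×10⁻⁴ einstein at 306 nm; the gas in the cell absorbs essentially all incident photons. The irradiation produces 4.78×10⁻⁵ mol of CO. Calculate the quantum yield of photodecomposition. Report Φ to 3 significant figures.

Φ = 4.78×10⁻⁵ mol / 1.37×10⁻⁴ mol photons = 0.349.

Φ = 0.349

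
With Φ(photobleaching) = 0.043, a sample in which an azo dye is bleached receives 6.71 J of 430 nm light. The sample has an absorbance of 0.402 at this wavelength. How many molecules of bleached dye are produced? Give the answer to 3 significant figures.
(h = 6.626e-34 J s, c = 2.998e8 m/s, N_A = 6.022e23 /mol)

3.77e17 molecules

Photon energy at 430 nm: hc/λ = (6.626e-34)(2.998e8)/(430e-9) = 4.620e-19 J.
Photons incident: 6.71 / 4.620e-19 = 1.452e19, i.e. 1.452e19/6.022e23 = 2.411e-5 mol.
Fraction absorbed: 1 − 10^(−0.402) = 0.6037.
Photons absorbed: 0.6037 × 2.411e-5 = 1.456e-5 mol.
Product: Φ × n_abs = 0.043 × 1.456e-5 = 6.261e-7 mol.
As a count: 6.261e-7 × 6.022e23 = 3.77e17.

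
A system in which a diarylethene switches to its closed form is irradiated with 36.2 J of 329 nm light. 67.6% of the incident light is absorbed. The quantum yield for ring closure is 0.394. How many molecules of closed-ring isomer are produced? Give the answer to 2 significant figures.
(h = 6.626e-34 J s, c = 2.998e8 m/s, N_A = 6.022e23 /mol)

Photon energy at 329 nm: hc/λ = (6.626e-34)(2.998e8)/(329e-9) = 6.038e-19 J.
Photons incident: 36.2 / 6.038e-19 = 5.995e19, i.e. 5.995e19/6.022e23 = 9.955e-5 mol.
Photons absorbed: 0.676 × 9.955e-5 = 6.730e-5 mol.
Product: Φ × n_abs = 0.394 × 6.730e-5 = 2.652e-5 mol.
As a count: 2.652e-5 × 6.022e23 = 1.6e19.

1.6e19 molecules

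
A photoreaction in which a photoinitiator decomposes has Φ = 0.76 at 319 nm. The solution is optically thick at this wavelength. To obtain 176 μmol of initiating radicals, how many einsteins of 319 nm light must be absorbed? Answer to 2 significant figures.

2.3×10⁻⁴ einstein

Product: 176 μmol = 1.76×10⁻⁴ mol.
Photons that must be absorbed: 1.76×10⁻⁴ / 0.76 = 2.316×10⁻⁴ mol.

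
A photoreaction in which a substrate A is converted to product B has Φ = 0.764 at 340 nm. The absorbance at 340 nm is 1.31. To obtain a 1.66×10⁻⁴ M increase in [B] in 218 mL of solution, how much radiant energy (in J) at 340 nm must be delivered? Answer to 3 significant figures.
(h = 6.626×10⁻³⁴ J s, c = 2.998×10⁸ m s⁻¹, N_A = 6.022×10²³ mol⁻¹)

17.5 J

Product: (1.66×10⁻⁴ M)(0.218 L) = 3.619×10⁻⁵ mol.
Photons that must be absorbed: 3.619×10⁻⁵ / 0.764 = 4.737×10⁻⁵ mol.
Fraction absorbed: 1 − 10^(−1.31) = 0.9510.
Incident photons needed: 4.737×10⁻⁵ / 0.9510 = 4.981×10⁻⁵ mol.
Photon energy: hc/λ = 5.843×10⁻¹⁹ J; per mole, 3.519×10⁵ J mol⁻¹.
Energy required: 4.981×10⁻⁵ × 3.519×10⁵ = 17.5 J.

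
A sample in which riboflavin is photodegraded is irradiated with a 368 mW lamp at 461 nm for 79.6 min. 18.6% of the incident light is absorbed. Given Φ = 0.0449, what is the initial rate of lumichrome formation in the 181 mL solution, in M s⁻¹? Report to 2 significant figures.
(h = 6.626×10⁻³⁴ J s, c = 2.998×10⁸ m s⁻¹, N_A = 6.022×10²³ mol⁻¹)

Photon energy at 461 nm: hc/λ = (6.626×10⁻³⁴)(2.998×10⁸)/(461×10⁻⁹) = 4.309×10⁻¹⁹ J.
Energy delivered: (368 mW)(4776 s) = 1758 J.
Photons incident: 1758 / 4.309×10⁻¹⁹ = 4.080×10²¹, i.e. 4.080×10²¹/6.022×10²³ = 0.006775 mol.
Photons absorbed: 0.186 × 0.006775 = 0.001260 mol.
Product formed: 0.0449 × 0.001260 = 5.657×10⁻⁵ mol.
Rate: 5.657×10⁻⁵ mol / (4776 s × 0.181 L) = 6.5×10⁻⁸ M s⁻¹.

6.5×10⁻⁸ M s⁻¹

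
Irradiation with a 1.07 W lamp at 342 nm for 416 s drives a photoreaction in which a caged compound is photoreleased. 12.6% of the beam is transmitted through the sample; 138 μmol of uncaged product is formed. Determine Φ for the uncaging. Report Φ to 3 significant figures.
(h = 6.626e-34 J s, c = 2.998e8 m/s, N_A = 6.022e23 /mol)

Product: 138 μmol = 1.38e-4 mol.
Photon energy at 342 nm: hc/λ = (6.626e-34)(2.998e8)/(342e-9) = 5.808e-19 J.
Energy delivered: (1.07 W)(416 s) = 445.1 J.
Photons incident: 445.1 / 5.808e-19 = 7.664e20, i.e. 7.664e20/6.022e23 = 0.001273 mol.
Fraction absorbed: 1 − 12.6/100 = 0.8740.
Photons absorbed: 0.8740 × 0.001273 = 0.001113 mol.
Φ = 1.38e-4 mol / 0.001113 mol photons = 0.124.

Φ = 0.124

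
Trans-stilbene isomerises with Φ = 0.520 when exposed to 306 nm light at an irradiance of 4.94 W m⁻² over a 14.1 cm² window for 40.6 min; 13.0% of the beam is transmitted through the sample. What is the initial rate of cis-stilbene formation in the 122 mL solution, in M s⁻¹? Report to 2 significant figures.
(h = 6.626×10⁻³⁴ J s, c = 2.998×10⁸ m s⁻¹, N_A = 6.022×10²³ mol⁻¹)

Photon energy at 306 nm: hc/λ = (6.626×10⁻³⁴)(2.998×10⁸)/(306×10⁻⁹) = 6.492×10⁻¹⁹ J.
Energy delivered: (4.94 W m⁻²)(14.1×10⁻⁴ m²)(2436 s) = 16.97 J.
Photons incident: 16.97 / 6.492×10⁻¹⁹ = 2.614×10¹⁹, i.e. 2.614×10¹⁹/6.022×10²³ = 4.341×10⁻⁵ mol.
Fraction absorbed: 1 − 13.0/100 = 0.8700.
Photons absorbed: 0.8700 × 4.341×10⁻⁵ = 3.777×10⁻⁵ mol.
Product formed: 0.520 × 3.777×10⁻⁵ = 1.964×10⁻⁵ mol.
Rate: 1.964×10⁻⁵ mol / (2436 s × 0.122 L) = 6.6×10⁻⁸ M s⁻¹.

6.6×10⁻⁸ M s⁻¹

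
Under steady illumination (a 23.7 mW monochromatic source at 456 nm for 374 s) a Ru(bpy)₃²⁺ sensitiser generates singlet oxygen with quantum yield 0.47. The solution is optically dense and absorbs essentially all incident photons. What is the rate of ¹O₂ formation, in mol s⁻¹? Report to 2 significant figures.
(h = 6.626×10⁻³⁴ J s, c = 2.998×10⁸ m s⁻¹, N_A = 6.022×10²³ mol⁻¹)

4.2×10⁻⁸ mol s⁻¹

Photon energy at 456 nm: hc/λ = (6.626×10⁻³⁴)(2.998×10⁸)/(456×10⁻⁹) = 4.356×10⁻¹⁹ J.
Energy delivered: (23.7 mW)(374 s) = 8.864 J.
Photons incident: 8.864 / 4.356×10⁻¹⁹ = 2.035×10¹⁹, i.e. 2.035×10¹⁹/6.022×10²³ = 3.379×10⁻⁵ mol.
Product formed: 0.47 × 3.379×10⁻⁵ = 1.588×10⁻⁵ mol.
Rate: 1.588×10⁻⁵ / 374 s = 4.2×10⁻⁸ mol s⁻¹.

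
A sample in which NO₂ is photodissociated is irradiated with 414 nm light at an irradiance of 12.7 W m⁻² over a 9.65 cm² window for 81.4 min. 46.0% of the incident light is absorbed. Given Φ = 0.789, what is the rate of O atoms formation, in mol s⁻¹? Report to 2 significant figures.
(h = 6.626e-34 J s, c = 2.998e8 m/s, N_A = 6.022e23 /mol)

1.5e-8 mol s⁻¹

Photon energy at 414 nm: hc/λ = (6.626e-34)(2.998e8)/(414e-9) = 4.798e-19 J.
Energy delivered: (12.7 W m⁻²)(9.65e-4 m²)(4884 s) = 59.86 J.
Photons incident: 59.86 / 4.798e-19 = 1.248e20, i.e. 1.248e20/6.022e23 = 2.072e-4 mol.
Photons absorbed: 0.460 × 2.072e-4 = 9.531e-5 mol.
Product formed: 0.789 × 9.531e-5 = 7.520e-5 mol.
Rate: 7.520e-5 / 4884 s = 1.5e-8 mol s⁻¹.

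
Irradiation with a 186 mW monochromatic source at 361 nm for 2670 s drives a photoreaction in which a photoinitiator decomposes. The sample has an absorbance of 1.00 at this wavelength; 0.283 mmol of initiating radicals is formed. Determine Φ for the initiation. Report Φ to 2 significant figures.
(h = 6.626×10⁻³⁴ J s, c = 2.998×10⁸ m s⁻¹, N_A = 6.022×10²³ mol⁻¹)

Φ = 0.21

Product: 0.283 mmol = 2.83×10⁻⁴ mol.
Photon energy at 361 nm: hc/λ = (6.626×10⁻³⁴)(2.998×10⁸)/(361×10⁻⁹) = 5.503×10⁻¹⁹ J.
Energy delivered: (186 mW)(2670 s) = 496.6 J.
Photons incident: 496.6 / 5.503×10⁻¹⁹ = 9.024×10²⁰, i.e. 9.024×10²⁰/6.022×10²³ = 0.001499 mol.
Fraction absorbed: 1 − 10^(−1.00) = 0.9000.
Photons absorbed: 0.9000 × 0.001499 = 0.001349 mol.
Φ = 2.83×10⁻⁴ mol / 0.001349 mol photons = 0.21.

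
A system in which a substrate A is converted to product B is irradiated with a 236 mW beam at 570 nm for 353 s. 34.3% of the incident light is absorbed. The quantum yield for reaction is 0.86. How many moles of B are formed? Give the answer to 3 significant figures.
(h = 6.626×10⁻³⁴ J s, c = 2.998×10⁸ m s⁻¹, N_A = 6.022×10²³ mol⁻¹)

1.17×10⁻⁴ mol

Photon energy at 570 nm: hc/λ = (6.626×10⁻³⁴)(2.998×10⁸)/(570×10⁻⁹) = 3.485×10⁻¹⁹ J.
Energy delivered: (236 mW)(353 s) = 83.31 J.
Photons incident: 83.31 / 3.485×10⁻¹⁹ = 2.391×10²⁰, i.e. 2.391×10²⁰/6.022×10²³ = 3.970×10⁻⁴ mol.
Photons absorbed: 0.343 × 3.970×10⁻⁴ = 1.362×10⁻⁴ mol.
Product: Φ × n_abs = 0.86 × 1.362×10⁻⁴ = 1.171×10⁻⁴ mol.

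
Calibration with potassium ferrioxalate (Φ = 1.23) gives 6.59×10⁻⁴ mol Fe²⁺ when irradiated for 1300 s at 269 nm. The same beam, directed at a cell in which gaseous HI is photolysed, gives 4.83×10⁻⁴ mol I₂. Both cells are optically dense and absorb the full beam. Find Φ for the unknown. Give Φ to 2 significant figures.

Φ = 0.90

Photons absorbed by the actinometer: 6.59×10⁻⁴ / 1.23 = 5.358×10⁻⁴ mol.
Φ(unknown) = 4.83×10⁻⁴ / 5.358×10⁻⁴ = 0.90.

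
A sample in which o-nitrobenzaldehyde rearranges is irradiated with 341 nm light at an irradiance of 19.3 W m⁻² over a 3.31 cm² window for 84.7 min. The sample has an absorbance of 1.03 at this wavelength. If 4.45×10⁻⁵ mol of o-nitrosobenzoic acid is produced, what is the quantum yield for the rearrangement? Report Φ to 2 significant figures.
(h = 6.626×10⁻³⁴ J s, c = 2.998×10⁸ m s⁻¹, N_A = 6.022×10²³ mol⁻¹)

Φ = 0.53

Photon energy at 341 nm: hc/λ = (6.626×10⁻³⁴)(2.998×10⁸)/(341×10⁻⁹) = 5.825×10⁻¹⁹ J.
Energy delivered: (19.3 W m⁻²)(3.31×10⁻⁴ m²)(5082 s) = 32.47 J.
Photons incident: 32.47 / 5.825×10⁻¹⁹ = 5.574×10¹⁹, i.e. 5.574×10¹⁹/6.022×10²³ = 9.256×10⁻⁵ mol.
Fraction absorbed: 1 − 10^(−1.03) = 0.9067.
Photons absorbed: 0.9067 × 9.256×10⁻⁵ = 8.392×10⁻⁵ mol.
Φ = 4.45×10⁻⁵ mol / 8.392×10⁻⁵ mol photons = 0.53.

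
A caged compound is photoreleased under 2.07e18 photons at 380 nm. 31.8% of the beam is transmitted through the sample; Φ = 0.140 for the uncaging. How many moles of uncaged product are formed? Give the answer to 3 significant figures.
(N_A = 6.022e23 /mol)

3.28e-7 mol

Moles of photons: 2.07e18 / 6.022e23 = 3.437e-6 mol.
Fraction absorbed: 1 − 31.8/100 = 0.6820.
Photons absorbed: 0.6820 × 3.437e-6 = 2.344e-6 mol.
Product: Φ × n_abs = 0.140 × 2.344e-6 = 3.282e-7 mol.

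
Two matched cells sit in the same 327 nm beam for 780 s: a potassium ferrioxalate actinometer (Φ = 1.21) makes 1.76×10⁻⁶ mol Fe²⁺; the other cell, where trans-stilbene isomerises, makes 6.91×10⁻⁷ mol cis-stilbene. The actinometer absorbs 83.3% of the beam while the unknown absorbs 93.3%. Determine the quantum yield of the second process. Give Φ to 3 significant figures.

Φ = 0.424

Photons absorbed by the actinometer: 1.76×10⁻⁶ / 1.21 = 1.455×10⁻⁶ mol.
Incident flux: 1.455×10⁻⁶ / 0.833 = 1.747×10⁻⁶ einstein.
Absorbed by unknown: 0.933 × 1.747×10⁻⁶ = 1.630×10⁻⁶ mol.
Φ(unknown) = 6.91×10⁻⁷ / 1.630×10⁻⁶ = 0.424.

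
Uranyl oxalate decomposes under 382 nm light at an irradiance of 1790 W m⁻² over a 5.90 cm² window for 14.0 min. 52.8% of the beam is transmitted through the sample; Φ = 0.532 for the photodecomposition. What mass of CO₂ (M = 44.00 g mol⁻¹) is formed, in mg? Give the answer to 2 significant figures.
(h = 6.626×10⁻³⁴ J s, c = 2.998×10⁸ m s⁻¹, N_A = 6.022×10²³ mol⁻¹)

Photon energy at 382 nm: hc/λ = (6.626×10⁻³⁴)(2.998×10⁸)/(382×10⁻⁹) = 5.200×10⁻¹⁹ J.
Energy delivered: (1790 W m⁻²)(5.90×10⁻⁴ m²)(840 s) = 887.1 J.
Photons incident: 887.1 / 5.200×10⁻¹⁹ = 1.706×10²¹, i.e. 1.706×10²¹/6.022×10²³ = 0.002833 mol.
Fraction absorbed: 1 − 52.8/100 = 0.4720.
Photons absorbed: 0.4720 × 0.002833 = 0.001337 mol.
Product: Φ × n_abs = 0.532 × 0.001337 = 7.113×10⁻⁴ mol.
Mass: 7.113×10⁻⁴ × 44.00 = 0.03130 g = 31 mg.

31 mg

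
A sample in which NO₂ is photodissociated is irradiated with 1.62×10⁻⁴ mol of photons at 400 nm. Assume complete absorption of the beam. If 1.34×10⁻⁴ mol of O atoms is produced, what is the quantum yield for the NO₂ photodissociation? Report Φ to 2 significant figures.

Φ = 0.83

Φ = 1.34×10⁻⁴ mol / 1.62×10⁻⁴ mol photons = 0.83.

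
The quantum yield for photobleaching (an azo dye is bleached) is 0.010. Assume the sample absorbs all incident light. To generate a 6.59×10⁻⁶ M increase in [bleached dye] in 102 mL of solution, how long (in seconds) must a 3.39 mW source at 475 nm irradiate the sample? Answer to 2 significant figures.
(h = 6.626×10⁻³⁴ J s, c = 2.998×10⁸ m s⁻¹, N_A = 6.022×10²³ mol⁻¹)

t ≈ 5000 s

Product: (6.59×10⁻⁶ M)(0.102 L) = 6.722×10⁻⁷ mol.
Photons that must be absorbed: 6.722×10⁻⁷ / 0.010 = 6.722×10⁻⁵ mol.
Photon energy: hc/λ = 4.182×10⁻¹⁹ J; per mole, 2.518×10⁵ J mol⁻¹.
Energy required: 6.722×10⁻⁵ × 2.518×10⁵ = 16.93 J.
Time: 16.93 J / 0.00339 W = 5000 s.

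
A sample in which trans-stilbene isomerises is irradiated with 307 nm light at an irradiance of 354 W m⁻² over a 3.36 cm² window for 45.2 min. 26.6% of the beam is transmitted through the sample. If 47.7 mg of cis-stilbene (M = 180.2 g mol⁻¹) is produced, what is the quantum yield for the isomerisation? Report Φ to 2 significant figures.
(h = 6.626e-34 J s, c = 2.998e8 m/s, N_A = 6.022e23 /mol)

Φ = 0.44

Product: 47.7 mg / 180.2 g mol⁻¹ = 2.647e-4 mol.
Photon energy at 307 nm: hc/λ = (6.626e-34)(2.998e8)/(307e-9) = 6.471e-19 J.
Energy delivered: (354 W m⁻²)(3.36e-4 m²)(2712 s) = 322.6 J.
Photons incident: 322.6 / 6.471e-19 = 4.985e20, i.e. 4.985e20/6.022e23 = 8.278e-4 mol.
Fraction absorbed: 1 − 26.6/100 = 0.7340.
Photons absorbed: 0.7340 × 8.278e-4 = 6.076e-4 mol.
Φ = 2.647e-4 mol / 6.076e-4 mol photons = 0.44.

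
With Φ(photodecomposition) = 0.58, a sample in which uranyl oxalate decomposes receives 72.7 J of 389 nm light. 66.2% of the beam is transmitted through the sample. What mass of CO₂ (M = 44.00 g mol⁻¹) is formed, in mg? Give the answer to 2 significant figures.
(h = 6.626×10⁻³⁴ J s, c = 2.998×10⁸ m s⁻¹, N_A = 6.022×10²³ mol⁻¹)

2.0 mg

Photon energy at 389 nm: hc/λ = (6.626×10⁻³⁴)(2.998×10⁸)/(389×10⁻⁹) = 5.107×10⁻¹⁹ J.
Photons incident: 72.7 / 5.107×10⁻¹⁹ = 1.424×10²⁰, i.e. 1.424×10²⁰/6.022×10²³ = 2.365×10⁻⁴ mol.
Fraction absorbed: 1 − 66.2/100 = 0.3380.
Photons absorbed: 0.3380 × 2.365×10⁻⁴ = 7.994×10⁻⁵ mol.
Product: Φ × n_abs = 0.58 × 7.994×10⁻⁵ = 4.637×10⁻⁵ mol.
Mass: 4.637×10⁻⁵ × 44.00 = 0.002040 g = 2.0 mg.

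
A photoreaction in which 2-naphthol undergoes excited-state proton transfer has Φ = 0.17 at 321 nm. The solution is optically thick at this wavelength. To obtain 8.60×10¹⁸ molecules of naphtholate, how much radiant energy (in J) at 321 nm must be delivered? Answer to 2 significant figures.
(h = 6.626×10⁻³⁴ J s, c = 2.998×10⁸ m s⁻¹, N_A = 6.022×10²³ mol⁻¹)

31 J

Product: 8.60×10¹⁸ / 6.022×10²³ = 1.428×10⁻⁵ mol.
Photons that must be absorbed: 1.428×10⁻⁵ / 0.17 = 8.400×10⁻⁵ mol.
Photon energy: hc/λ = 6.188×10⁻¹⁹ J; per mole, 3.726×10⁵ J mol⁻¹.
Energy required: 8.400×10⁻⁵ × 3.726×10⁵ = 31 J.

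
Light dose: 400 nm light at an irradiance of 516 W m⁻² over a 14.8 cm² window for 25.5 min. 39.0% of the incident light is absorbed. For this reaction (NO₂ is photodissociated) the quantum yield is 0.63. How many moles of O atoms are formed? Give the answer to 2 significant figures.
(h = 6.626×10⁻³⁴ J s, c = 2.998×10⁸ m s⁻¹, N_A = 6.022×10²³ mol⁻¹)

9.6×10⁻⁴ mol

Photon energy at 400 nm: hc/λ = (6.626×10⁻³⁴)(2.998×10⁸)/(400×10⁻⁹) = 4.966×10⁻¹⁹ J.
Energy delivered: (516 W m⁻²)(14.8×10⁻⁴ m²)(1530 s) = 1168 J.
Photons incident: 1168 / 4.966×10⁻¹⁹ = 2.352×10²¹, i.e. 2.352×10²¹/6.022×10²³ = 0.003906 mol.
Photons absorbed: 0.390 × 0.003906 = 0.001523 mol.
Product: Φ × n_abs = 0.63 × 0.001523 = 9.595×10⁻⁴ mol.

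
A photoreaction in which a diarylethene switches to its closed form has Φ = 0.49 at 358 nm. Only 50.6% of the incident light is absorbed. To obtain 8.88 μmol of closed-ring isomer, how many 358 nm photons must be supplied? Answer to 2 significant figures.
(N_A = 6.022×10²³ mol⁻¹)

2.2×10¹⁹ photons

Product: 8.88 μmol = 8.88×10⁻⁶ mol.
Photons that must be absorbed: 8.88×10⁻⁶ / 0.49 = 1.812×10⁻⁵ mol.
Incident photons needed: 1.812×10⁻⁵ / 0.506 = 3.581×10⁻⁵ mol.
Photon count: 3.581×10⁻⁵ × 6.022×10²³ = 2.2×10¹⁹.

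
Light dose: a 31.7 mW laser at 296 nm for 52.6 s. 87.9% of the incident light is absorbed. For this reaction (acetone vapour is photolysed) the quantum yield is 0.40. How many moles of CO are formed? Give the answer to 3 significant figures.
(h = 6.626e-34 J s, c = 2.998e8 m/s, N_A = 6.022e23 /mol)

Photon energy at 296 nm: hc/λ = (6.626e-34)(2.998e8)/(296e-9) = 6.711e-19 J.
Energy delivered: (31.7 mW)(52.6 s) = 1.667 J.
Photons incident: 1.667 / 6.711e-19 = 2.484e18, i.e. 2.484e18/6.022e23 = 4.125e-6 mol.
Photons absorbed: 0.879 × 4.125e-6 = 3.626e-6 mol.
Product: Φ × n_abs = 0.40 × 3.626e-6 = 1.450e-6 mol.

1.45e-6 mol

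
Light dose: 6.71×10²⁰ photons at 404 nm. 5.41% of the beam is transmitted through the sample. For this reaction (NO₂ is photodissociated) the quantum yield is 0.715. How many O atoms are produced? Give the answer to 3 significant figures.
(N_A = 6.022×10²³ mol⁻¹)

4.54×10²⁰ atoms

Moles of photons: 6.71×10²⁰ / 6.022×10²³ = 0.001114 mol.
Fraction absorbed: 1 − 5.41/100 = 0.9459.
Photons absorbed: 0.9459 × 0.001114 = 0.001054 mol.
Product: Φ × n_abs = 0.715 × 0.001054 = 7.536×10⁻⁴ mol.
As a count: 7.536×10⁻⁴ × 6.022×10²³ = 4.54×10²⁰.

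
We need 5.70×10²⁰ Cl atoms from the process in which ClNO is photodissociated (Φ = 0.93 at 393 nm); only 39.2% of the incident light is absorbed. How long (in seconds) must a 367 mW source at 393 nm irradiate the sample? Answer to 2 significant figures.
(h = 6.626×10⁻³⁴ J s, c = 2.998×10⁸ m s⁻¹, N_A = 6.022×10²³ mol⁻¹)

Product: 5.70×10²⁰ / 6.022×10²³ = 9.465×10⁻⁴ mol.
Photons that must be absorbed: 9.465×10⁻⁴ / 0.93 = 0.001018 mol.
Incident photons needed: 0.001018 / 0.392 = 0.002597 mol.
Photon energy: hc/λ = 5.055×10⁻¹⁹ J; per mole, 3.044×10⁵ J mol⁻¹.
Energy required: 0.002597 × 3.044×10⁵ = 790.5 J.
Time: 790.5 J / 0.367 W = 2200 s.

t ≈ 2200 s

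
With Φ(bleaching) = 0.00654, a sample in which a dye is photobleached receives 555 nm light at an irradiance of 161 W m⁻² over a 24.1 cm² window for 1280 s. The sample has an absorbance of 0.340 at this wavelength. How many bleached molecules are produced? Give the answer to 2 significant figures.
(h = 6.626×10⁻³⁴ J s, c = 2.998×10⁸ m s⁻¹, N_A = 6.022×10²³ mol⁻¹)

4.9×10¹⁸ bleached molecules

Photon energy at 555 nm: hc/λ = (6.626×10⁻³⁴)(2.998×10⁸)/(555×10⁻⁹) = 3.579×10⁻¹⁹ J.
Energy delivered: (161 W m⁻²)(24.1×10⁻⁴ m²)(1280 s) = 496.7 J.
Photons incident: 496.7 / 3.579×10⁻¹⁹ = 1.388×10²¹, i.e. 1.388×10²¹/6.022×10²³ = 0.002305 mol.
Fraction absorbed: 1 − 10^(−0.340) = 0.5429.
Photons absorbed: 0.5429 × 0.002305 = 0.001251 mol.
Product: Φ × n_abs = 0.00654 × 0.001251 = 8.182×10⁻⁶ mol.
As a count: 8.182×10⁻⁶ × 6.022×10²³ = 4.9×10¹⁸.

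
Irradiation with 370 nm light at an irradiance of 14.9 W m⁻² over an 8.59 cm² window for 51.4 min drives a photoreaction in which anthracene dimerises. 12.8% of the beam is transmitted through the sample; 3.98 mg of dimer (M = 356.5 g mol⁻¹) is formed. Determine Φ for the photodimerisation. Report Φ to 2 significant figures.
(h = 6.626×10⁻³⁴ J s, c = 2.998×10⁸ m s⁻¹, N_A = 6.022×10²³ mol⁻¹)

Product: 3.98 mg / 356.5 g mol⁻¹ = 1.116×10⁻⁵ mol.
Photon energy at 370 nm: hc/λ = (6.626×10⁻³⁴)(2.998×10⁸)/(370×10⁻⁹) = 5.369×10⁻¹⁹ J.
Energy delivered: (14.9 W m⁻²)(8.59×10⁻⁴ m²)(3084 s) = 39.47 J.
Photons incident: 39.47 / 5.369×10⁻¹⁹ = 7.351×10¹⁹, i.e. 7.351×10¹⁹/6.022×10²³ = 1.221×10⁻⁴ mol.
Fraction absorbed: 1 − 12.8/100 = 0.8720.
Photons absorbed: 0.8720 × 1.221×10⁻⁴ = 1.065×10⁻⁴ mol.
Φ = 1.116×10⁻⁵ mol / 1.065×10⁻⁴ mol photons = 0.10.

Φ = 0.10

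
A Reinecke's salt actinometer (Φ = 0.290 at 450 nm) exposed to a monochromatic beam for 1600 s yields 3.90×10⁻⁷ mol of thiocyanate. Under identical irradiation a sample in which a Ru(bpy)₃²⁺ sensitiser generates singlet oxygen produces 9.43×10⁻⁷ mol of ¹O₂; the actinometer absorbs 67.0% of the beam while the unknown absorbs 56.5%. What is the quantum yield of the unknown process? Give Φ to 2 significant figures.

Photons absorbed by the actinometer: 3.90×10⁻⁷ / 0.290 = 1.345×10⁻⁶ mol.
Incident flux: 1.345×10⁻⁶ / 0.670 = 2.007×10⁻⁶ einstein.
Absorbed by unknown: 0.565 × 2.007×10⁻⁶ = 1.134×10⁻⁶ mol.
Φ(unknown) = 9.43×10⁻⁷ / 1.134×10⁻⁶ = 0.83.

Φ = 0.83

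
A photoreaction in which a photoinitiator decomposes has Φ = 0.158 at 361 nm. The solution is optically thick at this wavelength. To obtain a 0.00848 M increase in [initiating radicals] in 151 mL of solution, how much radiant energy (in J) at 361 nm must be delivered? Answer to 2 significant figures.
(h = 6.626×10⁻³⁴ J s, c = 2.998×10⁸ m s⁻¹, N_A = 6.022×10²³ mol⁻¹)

2700 J

Product: (0.00848 M)(0.151 L) = 0.001280 mol.
Photons that must be absorbed: 0.001280 / 0.158 = 0.008101 mol.
Photon energy: hc/λ = 5.503×10⁻¹⁹ J; per mole, 3.314×10⁵ J mol⁻¹.
Energy required: 0.008101 × 3.314×10⁵ = 2700 J.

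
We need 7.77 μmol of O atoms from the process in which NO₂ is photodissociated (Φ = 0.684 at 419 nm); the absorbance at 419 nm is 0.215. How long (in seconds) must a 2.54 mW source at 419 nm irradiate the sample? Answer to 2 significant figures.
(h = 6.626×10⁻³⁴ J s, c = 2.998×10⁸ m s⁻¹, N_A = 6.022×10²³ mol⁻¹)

Product: 7.77 μmol = 7.77×10⁻⁶ mol.
Photons that must be absorbed: 7.77×10⁻⁶ / 0.684 = 1.136×10⁻⁵ mol.
Fraction absorbed: 1 − 10^(−0.215) = 0.3905.
Incident photons needed: 1.136×10⁻⁵ / 0.3905 = 2.909×10⁻⁵ mol.
Photon energy: hc/λ = 4.741×10⁻¹⁹ J; per mole, 2.855×10⁵ J mol⁻¹.
Energy required: 2.909×10⁻⁵ × 2.855×10⁵ = 8.305 J.
Time: 8.305 J / 0.00254 W = 3300 s.

t ≈ 3300 s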